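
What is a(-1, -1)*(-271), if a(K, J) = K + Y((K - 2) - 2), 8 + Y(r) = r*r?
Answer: -4336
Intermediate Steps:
Y(r) = -8 + r**2 (Y(r) = -8 + r*r = -8 + r**2)
a(K, J) = -8 + K + (-4 + K)**2 (a(K, J) = K + (-8 + ((K - 2) - 2)**2) = K + (-8 + ((-2 + K) - 2)**2) = K + (-8 + (-4 + K)**2) = -8 + K + (-4 + K)**2)
a(-1, -1)*(-271) = (-8 - 1 + (-4 - 1)**2)*(-271) = (-8 - 1 + (-5)**2)*(-271) = (-8 - 1 + 25)*(-271) = 16*(-271) = -4336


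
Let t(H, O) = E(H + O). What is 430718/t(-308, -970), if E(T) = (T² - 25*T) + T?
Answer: 215359/831978 ≈ 0.25885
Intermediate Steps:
E(T) = T² - 24*T
t(H, O) = (H + O)*(-24 + H + O) (t(H, O) = (H + O)*(-24 + (H + O)) = (H + O)*(-24 + H + O))
430718/t(-308, -970) = 430718/(((-308 - 970)*(-24 - 308 - 970))) = 430718/((-1278*(-1302))) = 430718/1663956 = 430718*(1/1663956) = 215359/831978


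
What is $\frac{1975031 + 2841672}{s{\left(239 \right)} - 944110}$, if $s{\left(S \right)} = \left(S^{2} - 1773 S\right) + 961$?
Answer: $- \frac{4816703}{1309775} \approx -3.6775$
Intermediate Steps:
$s{\left(S \right)} = 961 + S^{2} - 1773 S$
$\frac{1975031 + 2841672}{s{\left(239 \right)} - 944110} = \frac{1975031 + 2841672}{\left(961 + 239^{2} - 423747\right) - 944110} = \frac{4816703}{\left(961 + 57121 - 423747\right) - 944110} = \frac{4816703}{-365665 - 944110} = \frac{4816703}{-1309775} = 4816703 \left(- \frac{1}{1309775}\right) = - \frac{4816703}{1309775}$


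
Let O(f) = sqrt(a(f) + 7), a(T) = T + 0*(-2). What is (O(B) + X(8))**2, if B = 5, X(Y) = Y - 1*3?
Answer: 37 + 20*sqrt(3) ≈ 71.641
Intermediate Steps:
a(T) = T (a(T) = T + 0 = T)
X(Y) = -3 + Y (X(Y) = Y - 3 = -3 + Y)
O(f) = sqrt(7 + f) (O(f) = sqrt(f + 7) = sqrt(7 + f))
(O(B) + X(8))**2 = (sqrt(7 + 5) + (-3 + 8))**2 = (sqrt(12) + 5)**2 = (2*sqrt(3) + 5)**2 = (5 + 2*sqrt(3))**2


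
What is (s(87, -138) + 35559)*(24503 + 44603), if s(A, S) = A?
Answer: 2463352476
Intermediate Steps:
(s(87, -138) + 35559)*(24503 + 44603) = (87 + 35559)*(24503 + 44603) = 35646*69106 = 2463352476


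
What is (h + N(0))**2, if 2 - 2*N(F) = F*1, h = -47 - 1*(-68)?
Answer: 484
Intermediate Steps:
h = 21 (h = -47 + 68 = 21)
N(F) = 1 - F/2
(h + N(0))**2 = (21 + (1 - 1/2*0))**2 = (21 + (1 + 0))**2 = (21 + 1)**2 = 22**2 = 484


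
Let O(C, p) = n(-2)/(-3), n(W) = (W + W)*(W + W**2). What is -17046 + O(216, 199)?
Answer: -51130/3 ≈ -17043.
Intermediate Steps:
n(W) = 2*W*(W + W**2) (n(W) = (2*W)*(W + W**2) = 2*W*(W + W**2))
O(C, p) = 8/3 (O(C, p) = (2*(-2)**2*(1 - 2))/(-3) = (2*4*(-1))*(-1/3) = -8*(-1/3) = 8/3)
-17046 + O(216, 199) = -17046 + 8/3 = -51130/3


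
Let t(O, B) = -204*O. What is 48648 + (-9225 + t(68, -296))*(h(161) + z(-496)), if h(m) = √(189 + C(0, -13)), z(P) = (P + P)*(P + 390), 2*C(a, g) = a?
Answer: -2428647096 - 69291*√21 ≈ -2.4290e+9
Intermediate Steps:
C(a, g) = a/2
z(P) = 2*P*(390 + P) (z(P) = (2*P)*(390 + P) = 2*P*(390 + P))
h(m) = 3*√21 (h(m) = √(189 + (½)*0) = √(189 + 0) = √189 = 3*√21)
48648 + (-9225 + t(68, -296))*(h(161) + z(-496)) = 48648 + (-9225 - 204*68)*(3*√21 + 2*(-496)*(390 - 496)) = 48648 + (-9225 - 13872)*(3*√21 + 2*(-496)*(-106)) = 48648 - 23097*(3*√21 + 105152) = 48648 - 23097*(105152 + 3*√21) = 48648 + (-2428695744 - 69291*√21) = -2428647096 - 69291*√21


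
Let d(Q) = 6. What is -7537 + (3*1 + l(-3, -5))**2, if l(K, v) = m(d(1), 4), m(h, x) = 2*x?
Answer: -7416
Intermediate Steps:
l(K, v) = 8 (l(K, v) = 2*4 = 8)
-7537 + (3*1 + l(-3, -5))**2 = -7537 + (3*1 + 8)**2 = -7537 + (3 + 8)**2 = -7537 + 11**2 = -7537 + 121 = -7416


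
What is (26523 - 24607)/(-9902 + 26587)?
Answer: 1916/16685 ≈ 0.11483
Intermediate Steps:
(26523 - 24607)/(-9902 + 26587) = 1916/16685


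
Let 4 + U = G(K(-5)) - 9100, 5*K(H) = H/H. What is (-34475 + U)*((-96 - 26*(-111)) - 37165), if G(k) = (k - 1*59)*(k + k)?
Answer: 1498836625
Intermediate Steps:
K(H) = ⅕ (K(H) = (H/H)/5 = (⅕)*1 = ⅕)
G(k) = 2*k*(-59 + k) (G(k) = (k - 59)*(2*k) = (-59 + k)*(2*k) = 2*k*(-59 + k))
U = -228188/25 (U = -4 + (2*(⅕)*(-59 + ⅕) - 9100) = -4 + (2*(⅕)*(-294/5) - 9100) = -4 + (-588/25 - 9100) = -4 - 228088/25 = -228188/25 ≈ -9127.5)
(-34475 + U)*((-96 - 26*(-111)) - 37165) = (-34475 - 228188/25)*((-96 - 26*(-111)) - 37165) = -1090063*((-96 + 2886) - 37165)/25 = -1090063*(2790 - 37165)/25 = -1090063/25*(-34375) = 1498836625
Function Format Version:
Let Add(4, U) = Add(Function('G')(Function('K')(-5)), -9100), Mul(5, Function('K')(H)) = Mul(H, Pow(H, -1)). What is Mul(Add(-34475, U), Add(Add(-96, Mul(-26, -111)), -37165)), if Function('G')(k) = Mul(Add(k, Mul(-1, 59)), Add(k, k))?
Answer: 1498836625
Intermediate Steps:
Function('K')(H) = Rational(1, 5) (Function('K')(H) = Mul(Rational(1, 5), Mul(H, Pow(H, -1))) = Mul(Rational(1, 5), 1) = Rational(1, 5))
Function('G')(k) = Mul(2, k, Add(-59, k)) (Function('G')(k) = Mul(Add(k, -59), Mul(2, k)) = Mul(Add(-59, k), Mul(2, k)) = Mul(2, k, Add(-59, k)))
U = Rational(-228188, 25) (U = Add(-4, Add(Mul(2, Rational(1, 5), Add(-59, Rational(1, 5))), -9100)) = Add(-4, Add(Mul(2, Rational(1, 5), Rational(-294, 5)), -9100)) = Add(-4, Add(Rational(-588, 25), -9100)) = Add(-4, Rational(-228088, 25)) = Rational(-228188, 25) ≈ -9127.5)
Mul(Add(-34475, U), Add(Add(-96, Mul(-26, -111)), -37165)) = Mul(Add(-34475, Rational(-228188, 25)), Add(Add(-96, Mul(-26, -111)), -37165)) = Mul(Rational(-1090063, 25), Add(Add(-96, 2886), -37165)) = Mul(Rational(-1090063, 25), Add(2790, -37165)) = Mul(Rational(-1090063, 25), -34375) = 1498836625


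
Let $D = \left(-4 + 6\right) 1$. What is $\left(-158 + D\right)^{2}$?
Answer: $24336$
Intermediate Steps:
$D = 2$ ($D = 2 \cdot 1 = 2$)
$\left(-158 + D\right)^{2} = \left(-158 + 2\right)^{2} = \left(-156\right)^{2} = 24336$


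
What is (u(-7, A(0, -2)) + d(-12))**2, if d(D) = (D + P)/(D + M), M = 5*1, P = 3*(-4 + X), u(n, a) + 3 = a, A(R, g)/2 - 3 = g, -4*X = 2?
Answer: 1369/196 ≈ 6.9847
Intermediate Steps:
X = -1/2 (X = -1/4*2 = -1/2 ≈ -0.50000)
A(R, g) = 6 + 2*g
u(n, a) = -3 + a
P = -27/2 (P = 3*(-4 - 1/2) = 3*(-9/2) = -27/2 ≈ -13.500)
M = 5
d(D) = (-27/2 + D)/(5 + D) (d(D) = (D - 27/2)/(D + 5) = (-27/2 + D)/(5 + D))
(u(-7, A(0, -2)) + d(-12))**2 = ((-3 + (6 + 2*(-2))) + (-27/2 - 12)/(5 - 12))**2 = ((-3 + (6 - 4)) - 51/2/(-7))**2 = ((-3 + 2) - 1/7*(-51/2))**2 = (-1 + 51/14)**2 = (37/14)**2 = 1369/196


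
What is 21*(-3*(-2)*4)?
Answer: 504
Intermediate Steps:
21*(-3*(-2)*4) = 21*(6*4) = 21*24 = 504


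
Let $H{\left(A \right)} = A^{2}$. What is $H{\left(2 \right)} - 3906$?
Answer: $-3902$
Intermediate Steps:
$H{\left(2 \right)} - 3906 = 2^{2} - 3906 = 4 - 3906 = -3902$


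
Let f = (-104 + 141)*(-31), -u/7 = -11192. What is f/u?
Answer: -1147/78344 ≈ -0.014641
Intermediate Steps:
u = 78344 (u = -7*(-11192) = 78344)
f = -1147 (f = 37*(-31) = -1147)
f/u = -1147/78344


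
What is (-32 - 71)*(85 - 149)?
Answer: 6592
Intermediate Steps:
(-32 - 71)*(85 - 149) = -103*(-64) = 6592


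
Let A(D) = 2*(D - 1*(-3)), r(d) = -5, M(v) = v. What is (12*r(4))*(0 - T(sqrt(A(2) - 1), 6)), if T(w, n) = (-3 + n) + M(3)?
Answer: 360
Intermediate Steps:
A(D) = 6 + 2*D (A(D) = 2*(D + 3) = 2*(3 + D) = 6 + 2*D)
T(w, n) = n (T(w, n) = (-3 + n) + 3 = n)
(12*r(4))*(0 - T(sqrt(A(2) - 1), 6)) = (12*(-5))*(0 - 1*6) = -60*(0 - 6) = -60*(-6) = 360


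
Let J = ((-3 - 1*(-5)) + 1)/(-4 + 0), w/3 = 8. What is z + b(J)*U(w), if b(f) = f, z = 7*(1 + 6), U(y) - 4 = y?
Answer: 28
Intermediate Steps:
w = 24 (w = 3*8 = 24)
U(y) = 4 + y
J = -¾ (J = ((-3 + 5) + 1)/(-4) = (2 + 1)*(-¼) = 3*(-¼) = -¾ ≈ -0.75000)
z = 49 (z = 7*7 = 49)
z + b(J)*U(w) = 49 - 3*(4 + 24)/4 = 49 - ¾*28 = 49 - 21 = 28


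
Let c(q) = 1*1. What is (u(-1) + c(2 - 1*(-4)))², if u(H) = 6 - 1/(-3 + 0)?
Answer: 484/9 ≈ 53.778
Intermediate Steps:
c(q) = 1
u(H) = 19/3 (u(H) = 6 - 1/(-3) = 6 - 1*(-⅓) = 6 + ⅓ = 19/3)
(u(-1) + c(2 - 1*(-4)))² = (19/3 + 1)² = (22/3)² = 484/9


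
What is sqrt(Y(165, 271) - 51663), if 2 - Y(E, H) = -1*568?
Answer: 3*I*sqrt(5677) ≈ 226.04*I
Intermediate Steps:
Y(E, H) = 570 (Y(E, H) = 2 - (-1)*568 = 2 - 1*(-568) = 2 + 568 = 570)
sqrt(Y(165, 271) - 51663) = sqrt(570 - 51663) = sqrt(-51093) = 3*I*sqrt(5677)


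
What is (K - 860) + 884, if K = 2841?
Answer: 2865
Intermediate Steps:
(K - 860) + 884 = (2841 - 860) + 884 = 1981 + 884 = 2865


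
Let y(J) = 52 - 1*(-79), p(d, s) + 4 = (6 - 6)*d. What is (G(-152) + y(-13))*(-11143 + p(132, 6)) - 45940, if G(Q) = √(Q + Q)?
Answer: -1506197 - 44588*I*√19 ≈ -1.5062e+6 - 1.9435e+5*I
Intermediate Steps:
p(d, s) = -4 (p(d, s) = -4 + (6 - 6)*d = -4 + 0*d = -4 + 0 = -4)
y(J) = 131 (y(J) = 52 + 79 = 131)
G(Q) = √2*√Q (G(Q) = √(2*Q) = √2*√Q)
(G(-152) + y(-13))*(-11143 + p(132, 6)) - 45940 = (√2*√(-152) + 131)*(-11143 - 4) - 45940 = (√2*(2*I*√38) + 131)*(-11147) - 45940 = (4*I*√19 + 131)*(-11147) - 45940 = (131 + 4*I*√19)*(-11147) - 45940 = (-1460257 - 44588*I*√19) - 45940 = -1506197 - 44588*I*√19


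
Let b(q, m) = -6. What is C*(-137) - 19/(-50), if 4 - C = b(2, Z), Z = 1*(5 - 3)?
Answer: -68481/50 ≈ -1369.6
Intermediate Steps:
Z = 2 (Z = 1*2 = 2)
C = 10 (C = 4 - 1*(-6) = 4 + 6 = 10)
C*(-137) - 19/(-50) = 10*(-137) - 19/(-50) = -1370 - 19*(-1/50) = -1370 + 19/50 = -68481/50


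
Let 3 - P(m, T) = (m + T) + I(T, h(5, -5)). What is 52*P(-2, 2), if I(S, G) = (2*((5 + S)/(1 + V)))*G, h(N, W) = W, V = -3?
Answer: -1664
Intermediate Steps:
I(S, G) = G*(-5 - S) (I(S, G) = (2*((5 + S)/(1 - 3)))*G = (2*((5 + S)/(-2)))*G = (2*((5 + S)*(-½)))*G = (2*(-5/2 - S/2))*G = (-5 - S)*G = G*(-5 - S))
P(m, T) = -22 - m - 6*T (P(m, T) = 3 - ((m + T) - 1*(-5)*(5 + T)) = 3 - ((T + m) + (25 + 5*T)) = 3 - (25 + m + 6*T) = 3 + (-25 - m - 6*T) = -22 - m - 6*T)
52*P(-2, 2) = 52*(-22 - 1*(-2) - 6*2) = 52*(-22 + 2 - 12) = 52*(-32) = -1664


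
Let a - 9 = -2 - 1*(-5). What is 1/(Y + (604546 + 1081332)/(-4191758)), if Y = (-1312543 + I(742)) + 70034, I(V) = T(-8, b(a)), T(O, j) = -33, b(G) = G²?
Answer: -2095879/2604218527357 ≈ -8.0480e-7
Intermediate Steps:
a = 12 (a = 9 + (-2 - 1*(-5)) = 9 + (-2 + 5) = 9 + 3 = 12)
I(V) = -33
Y = -1242542 (Y = (-1312543 - 33) + 70034 = -1312576 + 70034 = -1242542)
1/(Y + (604546 + 1081332)/(-4191758)) = 1/(-1242542 + (604546 + 1081332)/(-4191758)) = 1/(-1242542 + 1685878*(-1/4191758)) = 1/(-1242542 - 842939/2095879) = 1/(-2604218527357/2095879) = -2095879/2604218527357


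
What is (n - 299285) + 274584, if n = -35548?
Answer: -60249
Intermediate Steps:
(n - 299285) + 274584 = (-35548 - 299285) + 274584 = -334833 + 274584 = -60249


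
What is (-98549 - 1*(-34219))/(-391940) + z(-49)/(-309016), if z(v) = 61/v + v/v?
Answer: 6087972925/37091692631 ≈ 0.16413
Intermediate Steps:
z(v) = 1 + 61/v (z(v) = 61/v + 1 = 1 + 61/v)
(-98549 - 1*(-34219))/(-391940) + z(-49)/(-309016) = (-98549 - 1*(-34219))/(-391940) + ((61 - 49)/(-49))/(-309016) = (-98549 + 34219)*(-1/391940) - 1/49*12*(-1/309016) = -64330*(-1/391940) - 12/49*(-1/309016) = 6433/39194 + 3/3785446 = 6087972925/37091692631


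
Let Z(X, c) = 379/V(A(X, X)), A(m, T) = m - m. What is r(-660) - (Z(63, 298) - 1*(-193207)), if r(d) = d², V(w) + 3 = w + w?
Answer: 727558/3 ≈ 2.4252e+5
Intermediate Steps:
A(m, T) = 0
V(w) = -3 + 2*w (V(w) = -3 + (w + w) = -3 + 2*w)
Z(X, c) = -379/3 (Z(X, c) = 379/(-3 + 2*0) = 379/(-3 + 0) = 379/(-3) = 379*(-⅓) = -379/3)
r(-660) - (Z(63, 298) - 1*(-193207)) = (-660)² - (-379/3 - 1*(-193207)) = 435600 - (-379/3 + 193207) = 435600 - 1*579242/3 = 435600 - 579242/3 = 727558/3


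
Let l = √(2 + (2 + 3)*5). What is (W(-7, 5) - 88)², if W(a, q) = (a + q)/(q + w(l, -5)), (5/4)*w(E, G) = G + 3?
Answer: 2268036/289 ≈ 7847.9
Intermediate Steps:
l = 3*√3 (l = √(2 + 5*5) = √(2 + 25) = √27 = 3*√3 ≈ 5.1962)
w(E, G) = 12/5 + 4*G/5 (w(E, G) = 4*(G + 3)/5 = 4*(3 + G)/5 = 12/5 + 4*G/5)
W(a, q) = (a + q)/(-8/5 + q) (W(a, q) = (a + q)/(q + (12/5 + (⅘)*(-5))) = (a + q)/(q + (12/5 - 4)) = (a + q)/(q - 8/5) = (a + q)/(-8/5 + q))
(W(-7, 5) - 88)² = (5*(-7 + 5)/(-8 + 5*5) - 88)² = (5*(-2)/(-8 + 25) - 88)² = (5*(-2)/17 - 88)² = (5*(1/17)*(-2) - 88)² = (-10/17 - 88)² = (-1506/17)² = 2268036/289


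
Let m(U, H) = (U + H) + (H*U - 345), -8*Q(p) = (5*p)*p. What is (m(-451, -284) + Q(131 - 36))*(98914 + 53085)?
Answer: 147576893093/8 ≈ 1.8447e+10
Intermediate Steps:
Q(p) = -5*p²/8 (Q(p) = -5*p*p/8 = -5*p²/8)
m(U, H) = -345 + H + U + H*U (m(U, H) = (H + U) + (-345 + H*U) = -345 + H + U + H*U)
(m(-451, -284) + Q(131 - 36))*(98914 + 53085) = ((-345 - 284 - 451 - 284*(-451)) - 5*(131 - 36)²/8)*(98914 + 53085) = ((-345 - 284 - 451 + 128084) - 5/8*95²)*151999 = (127004 - 5/8*9025)*151999 = (127004 - 45125/8)*151999 = (970907/8)*151999 = 147576893093/8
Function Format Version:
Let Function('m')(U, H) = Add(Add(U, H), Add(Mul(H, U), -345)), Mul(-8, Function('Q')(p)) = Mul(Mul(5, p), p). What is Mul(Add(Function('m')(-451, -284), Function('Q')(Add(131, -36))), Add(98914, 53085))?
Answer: Rational(147576893093, 8) ≈ 1.8447e+10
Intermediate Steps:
Function('Q')(p) = Mul(Rational(-5, 8), Pow(p, 2)) (Function('Q')(p) = Mul(Rational(-1, 8), Mul(Mul(5, p), p)) = Mul(Rational(-1, 8), Mul(5, Pow(p, 2))) = Mul(Rational(-5, 8), Pow(p, 2)))
Function('m')(U, H) = Add(-345, H, U, Mul(H, U)) (Function('m')(U, H) = Add(Add(H, U), Add(-345, Mul(H, U))) = Add(-345, H, U, Mul(H, U)))
Mul(Add(Function('m')(-451, -284), Function('Q')(Add(131, -36))), Add(98914, 53085)) = Mul(Add(Add(-345, -284, -451, Mul(-284, -451)), Mul(Rational(-5, 8), Pow(Add(131, -36), 2))), Add(98914, 53085)) = Mul(Add(Add(-345, -284, -451, 128084), Mul(Rational(-5, 8), Pow(95, 2))), 151999) = Mul(Add(127004, Mul(Rational(-5, 8), 9025)), 151999) = Mul(Add(127004, Rational(-45125, 8)), 151999) = Mul(Rational(970907, 8), 151999) = Rational(147576893093, 8)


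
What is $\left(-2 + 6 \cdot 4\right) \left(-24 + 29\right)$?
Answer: $110$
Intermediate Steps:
$\left(-2 + 6 \cdot 4\right) \left(-24 + 29\right) = \left(-2 + 24\right) 5 = 22 \cdot 5 = 110$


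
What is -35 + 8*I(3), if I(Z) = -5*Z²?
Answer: -395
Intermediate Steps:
-35 + 8*I(3) = -35 + 8*(-5*3²) = -35 + 8*(-5*9) = -35 + 8*(-45) = -35 - 360 = -395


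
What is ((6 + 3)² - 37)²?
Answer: 1936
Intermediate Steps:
((6 + 3)² - 37)² = (9² - 37)² = (81 - 37)² = 44² = 1936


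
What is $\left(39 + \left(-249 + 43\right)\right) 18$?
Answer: $-3006$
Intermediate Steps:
$\left(39 + \left(-249 + 43\right)\right) 18 = \left(39 - 206\right) 18 = \left(-167\right) 18 = -3006$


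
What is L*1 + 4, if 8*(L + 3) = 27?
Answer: 35/8 ≈ 4.3750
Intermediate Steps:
L = 3/8 (L = -3 + (1/8)*27 = -3 + 27/8 = 3/8 ≈ 0.37500)
L*1 + 4 = (3/8)*1 + 4 = 3/8 + 4 = 35/8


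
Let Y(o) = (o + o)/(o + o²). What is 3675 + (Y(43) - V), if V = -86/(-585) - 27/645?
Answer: 406749743/110682 ≈ 3674.9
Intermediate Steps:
Y(o) = 2*o/(o + o²) (Y(o) = (2*o)/(o + o²) = 2*o/(o + o²))
V = 529/5031 (V = -86*(-1/585) - 27*1/645 = 86/585 - 9/215 = 529/5031 ≈ 0.10515)
3675 + (Y(43) - V) = 3675 + (2/(1 + 43) - 1*529/5031) = 3675 + (2/44 - 529/5031) = 3675 + (2*(1/44) - 529/5031) = 3675 + (1/22 - 529/5031) = 3675 - 6607/110682 = 406749743/110682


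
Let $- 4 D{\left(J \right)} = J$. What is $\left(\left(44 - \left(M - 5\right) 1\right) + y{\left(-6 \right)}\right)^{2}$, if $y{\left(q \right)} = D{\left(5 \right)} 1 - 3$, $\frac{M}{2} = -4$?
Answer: $\frac{44521}{16} \approx 2782.6$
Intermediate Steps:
$M = -8$ ($M = 2 \left(-4\right) = -8$)
$D{\left(J \right)} = - \frac{J}{4}$
$y{\left(q \right)} = - \frac{17}{4}$ ($y{\left(q \right)} = \left(- \frac{1}{4}\right) 5 \cdot 1 - 3 = \left(- \frac{5}{4}\right) 1 - 3 = - \frac{5}{4} - 3 = - \frac{17}{4}$)
$\left(\left(44 - \left(M - 5\right) 1\right) + y{\left(-6 \right)}\right)^{2} = \left(\left(44 - \left(-8 - 5\right) 1\right) - \frac{17}{4}\right)^{2} = \left(\left(44 - \left(-13\right) 1\right) - \frac{17}{4}\right)^{2} = \left(\left(44 - -13\right) - \frac{17}{4}\right)^{2} = \left(\left(44 + 13\right) - \frac{17}{4}\right)^{2} = \left(57 - \frac{17}{4}\right)^{2} = \left(\frac{211}{4}\right)^{2} = \frac{44521}{16}$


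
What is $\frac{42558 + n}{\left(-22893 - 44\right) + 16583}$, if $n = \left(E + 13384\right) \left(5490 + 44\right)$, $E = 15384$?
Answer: $- \frac{79622335}{3177} \approx -25062.0$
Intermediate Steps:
$n = 159202112$ ($n = \left(15384 + 13384\right) \left(5490 + 44\right) = 28768 \cdot 5534 = 159202112$)
$\frac{42558 + n}{\left(-22893 - 44\right) + 16583} = \frac{42558 + 159202112}{\left(-22893 - 44\right) + 16583} = \frac{159244670}{\left(-22893 - 44\right) + 16583} = \frac{159244670}{-22937 + 16583} = \frac{159244670}{-6354} = 159244670 \left(- \frac{1}{6354}\right) = - \frac{79622335}{3177}$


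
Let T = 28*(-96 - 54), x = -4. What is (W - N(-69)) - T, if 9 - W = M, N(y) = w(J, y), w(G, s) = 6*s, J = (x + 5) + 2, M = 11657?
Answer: -7034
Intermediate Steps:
J = 3 (J = (-4 + 5) + 2 = 1 + 2 = 3)
N(y) = 6*y
W = -11648 (W = 9 - 1*11657 = 9 - 11657 = -11648)
T = -4200 (T = 28*(-150) = -4200)
(W - N(-69)) - T = (-11648 - 6*(-69)) - 1*(-4200) = (-11648 - 1*(-414)) + 4200 = (-11648 + 414) + 4200 = -11234 + 4200 = -7034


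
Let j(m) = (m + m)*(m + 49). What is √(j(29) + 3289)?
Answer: √7813 ≈ 88.391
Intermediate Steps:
j(m) = 2*m*(49 + m) (j(m) = (2*m)*(49 + m) = 2*m*(49 + m))
√(j(29) + 3289) = √(2*29*(49 + 29) + 3289) = √(2*29*78 + 3289) = √(4524 + 3289) = √7813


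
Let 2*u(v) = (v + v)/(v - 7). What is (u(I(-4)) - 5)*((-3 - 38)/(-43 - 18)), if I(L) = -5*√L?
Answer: -26445/9089 + 2870*I/9089 ≈ -2.9096 + 0.31577*I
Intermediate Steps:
u(v) = v/(-7 + v) (u(v) = ((v + v)/(v - 7))/2 = ((2*v)/(-7 + v))/2 = (2*v/(-7 + v))/2 = v/(-7 + v))
(u(I(-4)) - 5)*((-3 - 38)/(-43 - 18)) = ((-10*I)/(-7 - 10*I) - 5)*((-3 - 38)/(-43 - 18)) = ((-10*I)/(-7 - 10*I) - 5)*(-41/(-61)) = ((-10*I)/(-7 - 10*I) - 5)*(-41*(-1/61)) = ((-10*I)*((-7 + 10*I)/149) - 5)*(41/61) = (-10*I*(-7 + 10*I)/149 - 5)*(41/61) = (-5 - 10*I*(-7 + 10*I)/149)*(41/61) = -205/61 - 410*I*(-7 + 10*I)/9089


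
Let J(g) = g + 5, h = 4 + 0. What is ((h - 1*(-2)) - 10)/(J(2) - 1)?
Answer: -⅔ ≈ -0.66667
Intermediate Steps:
h = 4
J(g) = 5 + g
((h - 1*(-2)) - 10)/(J(2) - 1) = ((4 - 1*(-2)) - 10)/((5 + 2) - 1) = ((4 + 2) - 10)/(7 - 1) = (6 - 10)/6 = (⅙)*(-4) = -⅔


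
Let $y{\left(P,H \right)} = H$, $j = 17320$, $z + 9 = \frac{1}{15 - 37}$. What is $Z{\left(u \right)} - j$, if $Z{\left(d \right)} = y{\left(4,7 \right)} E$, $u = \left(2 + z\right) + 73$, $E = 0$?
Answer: $-17320$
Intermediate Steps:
$z = - \frac{199}{22}$ ($z = -9 + \frac{1}{15 - 37} = -9 + \frac{1}{-22} = -9 - \frac{1}{22} = - \frac{199}{22} \approx -9.0455$)
$u = \frac{1451}{22}$ ($u = \left(2 - \frac{199}{22}\right) + 73 = - \frac{155}{22} + 73 = \frac{1451}{22} \approx 65.955$)
$Z{\left(d \right)} = 0$ ($Z{\left(d \right)} = 7 \cdot 0 = 0$)
$Z{\left(u \right)} - j = 0 - 17320 = -17320$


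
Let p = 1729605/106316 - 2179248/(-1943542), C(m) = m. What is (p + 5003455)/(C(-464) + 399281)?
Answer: 516932777457918019/41203700839332612 ≈ 12.546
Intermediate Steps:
p = 1796624445639/103314805636 (p = 1729605*(1/106316) - 2179248*(-1/1943542) = 1729605/106316 + 1089624/971771 = 1796624445639/103314805636 ≈ 17.390)
(p + 5003455)/(C(-464) + 399281) = (1796624445639/103314805636 + 5003455)/(-464 + 399281) = (516932777457918019/103314805636)/398817 = (516932777457918019/103314805636)*(1/398817) = 516932777457918019/41203700839332612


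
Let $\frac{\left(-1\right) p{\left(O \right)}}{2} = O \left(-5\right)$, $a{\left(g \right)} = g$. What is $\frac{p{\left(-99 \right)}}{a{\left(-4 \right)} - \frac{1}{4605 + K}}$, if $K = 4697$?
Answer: $\frac{3069660}{12403} \approx 247.49$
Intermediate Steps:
$p{\left(O \right)} = 10 O$ ($p{\left(O \right)} = - 2 O \left(-5\right) = - 2 \left(- 5 O\right) = 10 O$)
$\frac{p{\left(-99 \right)}}{a{\left(-4 \right)} - \frac{1}{4605 + K}} = \frac{10 \left(-99\right)}{-4 - \frac{1}{4605 + 4697}} = - \frac{990}{-4 - \frac{1}{9302}} = - \frac{990}{- \frac{37209}{9302}} = \left(-990\right) \left(- \frac{9302}{37209}\right) = \frac{3069660}{12403}$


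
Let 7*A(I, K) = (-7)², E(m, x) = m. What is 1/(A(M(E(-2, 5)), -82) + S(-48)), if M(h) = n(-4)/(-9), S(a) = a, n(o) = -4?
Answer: -1/41 ≈ -0.024390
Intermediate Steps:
M(h) = 4/9 (M(h) = -4/(-9) = -4*(-⅑) = 4/9)
A(I, K) = 7 (A(I, K) = (⅐)*(-7)² = (⅐)*49 = 7)
1/(A(M(E(-2, 5)), -82) + S(-48)) = 1/(7 - 48) = 1/(-41) = -1/41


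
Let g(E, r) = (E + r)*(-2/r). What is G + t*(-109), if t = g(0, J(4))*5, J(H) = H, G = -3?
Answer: 1087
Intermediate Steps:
g(E, r) = -2*(E + r)/r
t = -10 (t = (-2 - 2*0/4)*5 = (-2 - 2*0*¼)*5 = (-2 + 0)*5 = -2*5 = -10)
G + t*(-109) = -3 - 10*(-109) = -3 + 1090 = 1087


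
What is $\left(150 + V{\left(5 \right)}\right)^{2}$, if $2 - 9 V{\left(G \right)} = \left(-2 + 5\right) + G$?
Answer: $\frac{200704}{9} \approx 22300.0$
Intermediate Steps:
$V{\left(G \right)} = - \frac{1}{9} - \frac{G}{9}$ ($V{\left(G \right)} = \frac{2}{9} - \frac{\left(-2 + 5\right) + G}{9} = \frac{2}{9} - \frac{3 + G}{9} = \frac{2}{9} - \left(\frac{1}{3} + \frac{G}{9}\right) = - \frac{1}{9} - \frac{G}{9}$)
$\left(150 + V{\left(5 \right)}\right)^{2} = \left(150 - \frac{2}{3}\right)^{2} = \left(\frac{448}{3}\right)^{2} = \frac{200704}{9}$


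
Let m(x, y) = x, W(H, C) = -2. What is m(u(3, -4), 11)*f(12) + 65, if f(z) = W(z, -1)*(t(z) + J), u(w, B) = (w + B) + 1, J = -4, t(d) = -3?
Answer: 65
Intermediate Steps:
u(w, B) = 1 + B + w (u(w, B) = (B + w) + 1 = 1 + B + w)
f(z) = 14 (f(z) = -2*(-3 - 4) = -2*(-7) = 14)
m(u(3, -4), 11)*f(12) + 65 = (1 - 4 + 3)*14 + 65 = 0*14 + 65 = 0 + 65 = 65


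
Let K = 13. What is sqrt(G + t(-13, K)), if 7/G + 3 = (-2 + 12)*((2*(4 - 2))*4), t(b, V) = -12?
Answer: I*sqrt(294689)/157 ≈ 3.4577*I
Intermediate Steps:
G = 7/157 (G = 7/(-3 + (-2 + 12)*((2*(4 - 2))*4)) = 7/(-3 + 10*((2*2)*4)) = 7/(-3 + 10*(4*4)) = 7/(-3 + 10*16) = 7/(-3 + 160) = 7/157 ≈ 0.044586)
sqrt(G + t(-13, K)) = sqrt(7/157 - 12) = sqrt(-1877/157) = I*sqrt(294689)/157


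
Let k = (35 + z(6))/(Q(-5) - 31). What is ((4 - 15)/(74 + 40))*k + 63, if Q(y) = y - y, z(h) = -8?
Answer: 74313/1178 ≈ 63.084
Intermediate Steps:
Q(y) = 0
k = -27/31 (k = (35 - 8)/(0 - 31) = 27/(-31) = 27*(-1/31) = -27/31 ≈ -0.87097)
((4 - 15)/(74 + 40))*k + 63 = ((4 - 15)/(74 + 40))*(-27/31) + 63 = -11/114*(-27/31) + 63 = 99/1178 + 63 = 74313/1178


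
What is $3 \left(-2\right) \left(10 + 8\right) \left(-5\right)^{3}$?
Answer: $13500$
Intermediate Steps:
$3 \left(-2\right) \left(10 + 8\right) \left(-5\right)^{3} = \left(-6\right) 18 \left(-125\right) = \left(-108\right) \left(-125\right) = 13500$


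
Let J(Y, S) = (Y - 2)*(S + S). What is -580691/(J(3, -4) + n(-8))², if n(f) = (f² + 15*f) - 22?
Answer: -580691/7396 ≈ -78.514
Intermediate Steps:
n(f) = -22 + f² + 15*f
J(Y, S) = 2*S*(-2 + Y) (J(Y, S) = (-2 + Y)*(2*S) = 2*S*(-2 + Y))
-580691/(J(3, -4) + n(-8))² = -580691/(2*(-4)*(-2 + 3) + (-22 + (-8)² + 15*(-8)))² = -580691/(2*(-4)*1 + (-22 + 64 - 120))² = -580691/(-8 - 78)² = -580691/((-86)²) = -580691/7396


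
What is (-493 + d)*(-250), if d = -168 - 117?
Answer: 194500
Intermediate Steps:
d = -285
(-493 + d)*(-250) = (-493 - 285)*(-250) = -778*(-250) = 194500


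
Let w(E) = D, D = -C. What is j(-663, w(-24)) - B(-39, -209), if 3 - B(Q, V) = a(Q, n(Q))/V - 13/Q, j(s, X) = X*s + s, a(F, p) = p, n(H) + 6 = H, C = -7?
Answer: -3327145/627 ≈ -5306.5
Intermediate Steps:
D = 7 (D = -1*(-7) = 7)
n(H) = -6 + H
w(E) = 7
j(s, X) = s + X*s
B(Q, V) = 3 + 13/Q - (-6 + Q)/V (B(Q, V) = 3 - ((-6 + Q)/V - 13/Q) = 3 - (-13/Q + (-6 + Q)/V) = 3 + (13/Q - (-6 + Q)/V) = 3 + 13/Q - (-6 + Q)/V)
j(-663, w(-24)) - B(-39, -209) = -663*(1 + 7) - (3 + 6/(-209) + 13/(-39) - 1*(-39)/(-209)) = -663*8 - (3 + 6*(-1/209) + 13*(-1/39) - 1*(-39)*(-1/209)) = -5304 - (3 - 6/209 - ⅓ - 39/209) = -5304 - 1*1537/627 = -5304 - 1537/627 = -3327145/627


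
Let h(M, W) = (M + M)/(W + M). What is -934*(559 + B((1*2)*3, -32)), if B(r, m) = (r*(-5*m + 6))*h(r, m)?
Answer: -1205794/13 ≈ -92753.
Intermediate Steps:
h(M, W) = 2*M/(M + W) (h(M, W) = (2*M)/(M + W) = 2*M/(M + W))
B(r, m) = 2*r²*(6 - 5*m)/(m + r) (B(r, m) = (r*(-5*m + 6))*(2*r/(r + m)) = (r*(6 - 5*m))*(2*r/(m + r)) = 2*r²*(6 - 5*m)/(m + r))
-934*(559 + B((1*2)*3, -32)) = -934*(559 + ((1*2)*3)²*(12 - 10*(-32))/(-32 + (1*2)*3)) = -934*(559 + (2*3)²*(12 + 320)/(-32 + 2*3)) = -934*(559 + 6²*332/(-32 + 6)) = -934*(559 + 36*332/(-26)) = -934*(559 + 36*(-1/26)*332) = -934*(559 - 5976/13) = -934*1291/13 = -1205794/13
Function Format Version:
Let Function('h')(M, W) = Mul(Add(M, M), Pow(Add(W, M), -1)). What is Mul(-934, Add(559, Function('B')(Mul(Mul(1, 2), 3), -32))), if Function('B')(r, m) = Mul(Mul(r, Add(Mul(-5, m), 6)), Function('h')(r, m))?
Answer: Rational(-1205794, 13) ≈ -92753.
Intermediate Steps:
Function('h')(M, W) = Mul(2, M, Pow(Add(M, W), -1)) (Function('h')(M, W) = Mul(Mul(2, M), Pow(Add(M, W), -1)) = Mul(2, M, Pow(Add(M, W), -1)))
Function('B')(r, m) = Mul(2, Pow(r, 2), Pow(Add(m, r), -1), Add(6, Mul(-5, m))) (Function('B')(r, m) = Mul(Mul(r, Add(Mul(-5, m), 6)), Mul(2, r, Pow(Add(r, m), -1))) = Mul(Mul(r, Add(6, Mul(-5, m))), Mul(2, r, Pow(Add(m, r), -1))) = Mul(2, Pow(r, 2), Pow(Add(m, r), -1), Add(6, Mul(-5, m))))
Mul(-934, Add(559, Function('B')(Mul(Mul(1, 2), 3), -32))) = Mul(-934, Add(559, Mul(Pow(Mul(Mul(1, 2), 3), 2), Pow(Add(-32, Mul(Mul(1, 2), 3)), -1), Add(12, Mul(-10, -32))))) = Mul(-934, Add(559, Mul(Pow(Mul(2, 3), 2), Pow(Add(-32, Mul(2, 3)), -1), Add(12, 320)))) = Mul(-934, Add(559, Mul(Pow(6, 2), Pow(Add(-32, 6), -1), 332))) = Mul(-934, Add(559, Mul(36, Pow(-26, -1), 332))) = Mul(-934, Add(559, Mul(36, Rational(-1, 26), 332))) = Mul(-934, Add(559, Rational(-5976, 13))) = Mul(-934, Rational(1291, 13)) = Rational(-1205794, 13)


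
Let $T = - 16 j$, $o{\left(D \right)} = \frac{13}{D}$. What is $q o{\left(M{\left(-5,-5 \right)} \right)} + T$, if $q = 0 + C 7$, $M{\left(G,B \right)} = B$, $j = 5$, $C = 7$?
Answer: $- \frac{1037}{5} \approx -207.4$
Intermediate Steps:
$T = -80$ ($T = \left(-16\right) 5 = -80$)
$q = 49$ ($q = 0 + 7 \cdot 7 = 0 + 49 = 49$)
$q o{\left(M{\left(-5,-5 \right)} \right)} + T = 49 \frac{13}{-5} - 80 = 49 \cdot 13 \left(- \frac{1}{5}\right) - 80 = 49 \left(- \frac{13}{5}\right) - 80 = - \frac{637}{5} - 80 = - \frac{1037}{5}$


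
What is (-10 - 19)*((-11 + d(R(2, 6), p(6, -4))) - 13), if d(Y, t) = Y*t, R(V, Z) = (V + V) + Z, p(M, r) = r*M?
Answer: 7656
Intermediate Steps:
p(M, r) = M*r
R(V, Z) = Z + 2*V (R(V, Z) = 2*V + Z = Z + 2*V)
(-10 - 19)*((-11 + d(R(2, 6), p(6, -4))) - 13) = (-10 - 19)*((-11 + (6 + 2*2)*(6*(-4))) - 13) = -29*((-11 + (6 + 4)*(-24)) - 13) = -29*((-11 + 10*(-24)) - 13) = -29*((-11 - 240) - 13) = -29*(-251 - 13) = -29*(-264) = 7656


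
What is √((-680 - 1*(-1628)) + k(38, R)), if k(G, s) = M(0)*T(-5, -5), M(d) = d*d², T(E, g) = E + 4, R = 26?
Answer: 2*√237 ≈ 30.790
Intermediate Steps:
T(E, g) = 4 + E
M(d) = d³
k(G, s) = 0 (k(G, s) = 0³*(4 - 5) = 0*(-1) = 0)
√((-680 - 1*(-1628)) + k(38, R)) = √((-680 - 1*(-1628)) + 0) = √((-680 + 1628) + 0) = √(948 + 0) = √948 = 2*√237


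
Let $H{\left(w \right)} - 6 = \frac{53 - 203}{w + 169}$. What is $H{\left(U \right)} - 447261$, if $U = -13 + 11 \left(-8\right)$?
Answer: $- \frac{15206745}{34} \approx -4.4726 \cdot 10^{5}$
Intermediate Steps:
$U = -101$ ($U = -13 - 88 = -101$)
$H{\left(w \right)} = 6 - \frac{150}{169 + w}$ ($H{\left(w \right)} = 6 + \frac{53 - 203}{w + 169} = 6 - \frac{150}{169 + w}$)
$H{\left(U \right)} - 447261 = \frac{6 \left(144 - 101\right)}{169 - 101} - 447261 = 6 \cdot \frac{1}{68} \cdot 43 - 447261 = \frac{129}{34} - 447261 = - \frac{15206745}{34}$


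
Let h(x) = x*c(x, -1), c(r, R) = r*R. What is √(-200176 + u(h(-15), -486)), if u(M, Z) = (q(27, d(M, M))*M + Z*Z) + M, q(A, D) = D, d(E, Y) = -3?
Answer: √36470 ≈ 190.97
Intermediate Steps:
c(r, R) = R*r
h(x) = -x² (h(x) = x*(-x) = -x²)
u(M, Z) = Z² - 2*M (u(M, Z) = (-3*M + Z*Z) + M = (-3*M + Z²) + M = (Z² - 3*M) + M = Z² - 2*M)
√(-200176 + u(h(-15), -486)) = √(-200176 + ((-486)² - (-2)*(-15)²)) = √(-200176 + (236196 - (-2)*225)) = √(-200176 + (236196 - 2*(-225))) = √(-200176 + (236196 + 450)) = √(-200176 + 236646) = √36470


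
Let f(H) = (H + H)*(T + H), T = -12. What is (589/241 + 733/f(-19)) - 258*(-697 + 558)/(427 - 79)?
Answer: 436836764/4116521 ≈ 106.12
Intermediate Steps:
f(H) = 2*H*(-12 + H) (f(H) = (H + H)*(-12 + H) = (2*H)*(-12 + H) = 2*H*(-12 + H))
(589/241 + 733/f(-19)) - 258*(-697 + 558)/(427 - 79) = (589/241 + 733/((2*(-19)*(-12 - 19)))) - 258*(-697 + 558)/(427 - 79) = (589*(1/241) + 733/((2*(-19)*(-31)))) - (-35862)/348 = (589/241 + 733/1178) - (-35862)/348 = (589/241 + 733*(1/1178)) - 258*(-139/348) = (589/241 + 733/1178) + 5977/58 = 870495/283898 + 5977/58 = 436836764/4116521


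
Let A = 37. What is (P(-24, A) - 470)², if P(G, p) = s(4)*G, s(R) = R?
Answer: 320356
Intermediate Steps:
P(G, p) = 4*G
(P(-24, A) - 470)² = (4*(-24) - 470)² = (-96 - 470)² = (-566)² = 320356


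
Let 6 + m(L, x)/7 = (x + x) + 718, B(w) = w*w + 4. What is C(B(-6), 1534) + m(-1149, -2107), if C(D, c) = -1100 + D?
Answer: -25574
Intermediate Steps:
B(w) = 4 + w² (B(w) = w² + 4 = 4 + w²)
m(L, x) = 4984 + 14*x (m(L, x) = -42 + 7*((x + x) + 718) = -42 + 7*(2*x + 718) = -42 + 7*(718 + 2*x) = -42 + (5026 + 14*x) = 4984 + 14*x)
C(B(-6), 1534) + m(-1149, -2107) = (-1100 + (4 + (-6)²)) + (4984 + 14*(-2107)) = (-1100 + (4 + 36)) + (4984 - 29498) = (-1100 + 40) - 24514 = -1060 - 24514 = -25574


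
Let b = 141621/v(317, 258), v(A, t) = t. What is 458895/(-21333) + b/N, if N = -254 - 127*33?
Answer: -58809619527/2718321970 ≈ -21.635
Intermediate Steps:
N = -4445 (N = -254 - 4191 = -4445)
b = 47207/86 (b = 141621/258 = 141621*(1/258) = 47207/86 ≈ 548.92)
458895/(-21333) + b/N = 458895/(-21333) + (47207/86)/(-4445) = 458895*(-1/21333) + (47207/86)*(-1/4445) = -152965/7111 - 47207/382270 = -58809619527/2718321970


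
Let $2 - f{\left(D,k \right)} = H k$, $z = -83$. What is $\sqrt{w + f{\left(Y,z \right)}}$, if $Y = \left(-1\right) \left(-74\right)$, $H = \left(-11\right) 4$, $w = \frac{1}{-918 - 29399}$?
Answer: $\frac{i \sqrt{3354789815167}}{30317} \approx 60.415 i$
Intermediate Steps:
$w = - \frac{1}{30317}$ ($w = \frac{1}{-30317} = - \frac{1}{30317} \approx -3.2985 \cdot 10^{-5}$)
$H = -44$
$Y = 74$
$f{\left(D,k \right)} = 2 + 44 k$ ($f{\left(D,k \right)} = 2 - - 44 k = 2 + 44 k$)
$\sqrt{w + f{\left(Y,z \right)}} = \sqrt{- \frac{1}{30317} + \left(2 + 44 \left(-83\right)\right)} = \sqrt{- \frac{1}{30317} + \left(2 - 3652\right)} = \sqrt{- \frac{1}{30317} - 3650} = \sqrt{- \frac{110657051}{30317}} = \frac{i \sqrt{3354789815167}}{30317}$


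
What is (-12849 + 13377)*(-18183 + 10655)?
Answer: -3974784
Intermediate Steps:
(-12849 + 13377)*(-18183 + 10655) = 528*(-7528) = -3974784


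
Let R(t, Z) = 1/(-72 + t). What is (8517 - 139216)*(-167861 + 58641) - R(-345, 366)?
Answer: 5952651973261/417 ≈ 1.4275e+10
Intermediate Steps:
(8517 - 139216)*(-167861 + 58641) - R(-345, 366) = (8517 - 139216)*(-167861 + 58641) - 1/(-72 - 345) = -130699*(-109220) - 1/(-417) = 14274944780 - 1*(-1/417) = 14274944780 + 1/417 = 5952651973261/417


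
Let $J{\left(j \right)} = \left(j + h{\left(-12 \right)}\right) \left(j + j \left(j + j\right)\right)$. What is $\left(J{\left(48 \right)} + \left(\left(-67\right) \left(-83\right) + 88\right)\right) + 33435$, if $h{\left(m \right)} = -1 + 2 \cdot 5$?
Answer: $304476$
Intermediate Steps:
$h{\left(m \right)} = 9$ ($h{\left(m \right)} = -1 + 10 = 9$)
$J{\left(j \right)} = \left(9 + j\right) \left(j + 2 j^{2}\right)$ ($J{\left(j \right)} = \left(j + 9\right) \left(j + j \left(j + j\right)\right) = \left(9 + j\right) \left(j + j 2 j\right) = \left(9 + j\right) \left(j + 2 j^{2}\right)$)
$\left(J{\left(48 \right)} + \left(\left(-67\right) \left(-83\right) + 88\right)\right) + 33435 = \left(48 \left(9 + 2 \cdot 48^{2} + 19 \cdot 48\right) + \left(\left(-67\right) \left(-83\right) + 88\right)\right) + 33435 = \left(48 \left(9 + 2 \cdot 2304 + 912\right) + \left(5561 + 88\right)\right) + 33435 = \left(48 \left(9 + 4608 + 912\right) + 5649\right) + 33435 = \left(48 \cdot 5529 + 5649\right) + 33435 = \left(265392 + 5649\right) + 33435 = 271041 + 33435 = 304476$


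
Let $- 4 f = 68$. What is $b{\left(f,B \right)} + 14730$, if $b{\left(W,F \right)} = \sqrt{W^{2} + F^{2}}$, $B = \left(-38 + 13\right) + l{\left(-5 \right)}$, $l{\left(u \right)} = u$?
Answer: $14730 + \sqrt{1189} \approx 14764.0$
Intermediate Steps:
$f = -17$ ($f = \left(- \frac{1}{4}\right) 68 = -17$)
$B = -30$ ($B = \left(-38 + 13\right) - 5 = -25 - 5 = -30$)
$b{\left(W,F \right)} = \sqrt{F^{2} + W^{2}}$
$b{\left(f,B \right)} + 14730 = \sqrt{\left(-30\right)^{2} + \left(-17\right)^{2}} + 14730 = \sqrt{900 + 289} + 14730 = \sqrt{1189} + 14730 = 14730 + \sqrt{1189}$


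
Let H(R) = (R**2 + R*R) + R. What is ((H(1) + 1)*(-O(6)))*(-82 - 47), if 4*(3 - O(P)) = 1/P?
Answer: 3053/2 ≈ 1526.5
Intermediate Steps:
O(P) = 3 - 1/(4*P)
H(R) = R + 2*R**2 (H(R) = (R**2 + R**2) + R = 2*R**2 + R = R + 2*R**2)
((H(1) + 1)*(-O(6)))*(-82 - 47) = ((1*(1 + 2*1) + 1)*(-(3 - 1/4/6)))*(-82 - 47) = ((1*(1 + 2) + 1)*(-(3 - 1/4*1/6)))*(-129) = ((1*3 + 1)*(-(3 - 1/24)))*(-129) = ((3 + 1)*(-1*71/24))*(-129) = (4*(-71/24))*(-129) = -71/6*(-129) = 3053/2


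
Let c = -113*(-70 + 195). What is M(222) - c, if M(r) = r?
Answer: 14347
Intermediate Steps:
c = -14125 (c = -113*125 = -14125)
M(222) - c = 222 - 1*(-14125) = 222 + 14125 = 14347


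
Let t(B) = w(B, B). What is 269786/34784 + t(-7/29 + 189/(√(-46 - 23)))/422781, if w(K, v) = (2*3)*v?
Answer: 551291665031/71079069136 - 126*I*√69/3241321 ≈ 7.756 - 0.0003229*I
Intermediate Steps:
w(K, v) = 6*v
t(B) = 6*B
269786/34784 + t(-7/29 + 189/(√(-46 - 23)))/422781 = 269786/34784 + (6*(-7/29 + 189/(√(-46 - 23))))/422781 = 269786*(1/34784) + (6*(-7*1/29 + 189/(√(-69))))*(1/422781) = 134893/17392 + (6*(-7/29 + 189/((I*√69))))*(1/422781) = 134893/17392 + (6*(-7/29 + 189*(-I*√69/69)))*(1/422781) = 134893/17392 + (6*(-7/29 - 63*I*√69/23))*(1/422781) = 134893/17392 + (-42/29 - 378*I*√69/23)*(1/422781) = 134893/17392 + (-14/4086883 - 126*I*√69/3241321) = 551291665031/71079069136 - 126*I*√69/3241321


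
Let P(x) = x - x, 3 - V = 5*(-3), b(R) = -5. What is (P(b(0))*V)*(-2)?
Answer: 0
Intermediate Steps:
V = 18 (V = 3 - 5*(-3) = 3 - 1*(-15) = 3 + 15 = 18)
P(x) = 0
(P(b(0))*V)*(-2) = (0*18)*(-2) = 0*(-2) = 0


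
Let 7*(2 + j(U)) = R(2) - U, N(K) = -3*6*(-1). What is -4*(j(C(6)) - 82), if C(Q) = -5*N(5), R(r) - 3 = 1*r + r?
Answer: 1964/7 ≈ 280.57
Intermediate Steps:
R(r) = 3 + 2*r (R(r) = 3 + (1*r + r) = 3 + (r + r) = 3 + 2*r)
N(K) = 18 (N(K) = -18*(-1) = 18)
C(Q) = -90 (C(Q) = -5*18 = -90)
j(U) = -1 - U/7 (j(U) = -2 + ((3 + 2*2) - U)/7 = -2 + ((3 + 4) - U)/7 = -2 + (7 - U)/7 = -2 + (1 - U/7) = -1 - U/7)
-4*(j(C(6)) - 82) = -4*((-1 - ⅐*(-90)) - 82) = -4*((-1 + 90/7) - 82) = -4*(83/7 - 82) = -4*(-491/7) = 1964/7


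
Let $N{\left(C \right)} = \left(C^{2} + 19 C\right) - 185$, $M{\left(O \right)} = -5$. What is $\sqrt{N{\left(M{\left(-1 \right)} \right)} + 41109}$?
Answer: $\sqrt{40854} \approx 202.12$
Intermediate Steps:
$N{\left(C \right)} = -185 + C^{2} + 19 C$
$\sqrt{N{\left(M{\left(-1 \right)} \right)} + 41109} = \sqrt{\left(-185 + \left(-5\right)^{2} + 19 \left(-5\right)\right) + 41109} = \sqrt{\left(-185 + 25 - 95\right) + 41109} = \sqrt{-255 + 41109} = \sqrt{40854}$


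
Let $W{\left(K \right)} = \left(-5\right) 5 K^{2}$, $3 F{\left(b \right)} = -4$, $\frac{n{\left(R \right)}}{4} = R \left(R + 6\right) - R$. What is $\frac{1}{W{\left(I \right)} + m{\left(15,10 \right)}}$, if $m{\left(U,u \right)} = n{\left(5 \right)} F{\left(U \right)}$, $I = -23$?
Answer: $- \frac{3}{40475} \approx -7.412 \cdot 10^{-5}$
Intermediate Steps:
$n{\left(R \right)} = - 4 R + 4 R \left(6 + R\right)$ ($n{\left(R \right)} = 4 \left(R \left(R + 6\right) - R\right) = 4 \left(R \left(6 + R\right) - R\right) = 4 \left(- R + R \left(6 + R\right)\right) = - 4 R + 4 R \left(6 + R\right)$)
$F{\left(b \right)} = - \frac{4}{3}$ ($F{\left(b \right)} = \frac{1}{3} \left(-4\right) = - \frac{4}{3}$)
$m{\left(U,u \right)} = - \frac{800}{3}$ ($m{\left(U,u \right)} = 4 \cdot 5 \left(5 + 5\right) \left(- \frac{4}{3}\right) = 4 \cdot 5 \cdot 10 \left(- \frac{4}{3}\right) = 200 \left(- \frac{4}{3}\right) = - \frac{800}{3}$)
$W{\left(K \right)} = - 25 K^{2}$
$\frac{1}{W{\left(I \right)} + m{\left(15,10 \right)}} = \frac{1}{- 25 \left(-23\right)^{2} - \frac{800}{3}} = \frac{1}{\left(-25\right) 529 - \frac{800}{3}} = \frac{1}{-13225 - \frac{800}{3}} = \frac{1}{- \frac{40475}{3}} = - \frac{3}{40475}$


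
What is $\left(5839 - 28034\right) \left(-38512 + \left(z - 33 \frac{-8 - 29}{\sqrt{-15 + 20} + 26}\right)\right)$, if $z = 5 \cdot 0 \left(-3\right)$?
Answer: $\frac{52077149470}{61} + \frac{2463645 \sqrt{5}}{61} \approx 8.5381 \cdot 10^{8}$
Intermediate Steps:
$z = 0$ ($z = 0 \left(-3\right) = 0$)
$\left(5839 - 28034\right) \left(-38512 + \left(z - 33 \frac{-8 - 29}{\sqrt{-15 + 20} + 26}\right)\right) = \left(5839 - 28034\right) \left(-38512 + \left(0 - 33 \frac{-8 - 29}{\sqrt{-15 + 20} + 26}\right)\right) = - 22195 \left(-38512 + \left(0 - 33 \left(- \frac{37}{\sqrt{5} + 26}\right)\right)\right) = - 22195 \left(-38512 + \left(0 - 33 \left(- \frac{37}{26 + \sqrt{5}}\right)\right)\right) = - 22195 \left(-38512 + \left(0 + \frac{1221}{26 + \sqrt{5}}\right)\right) = - 22195 \left(-38512 + \frac{1221}{26 + \sqrt{5}}\right) = 854773840 - \frac{27100095}{26 + \sqrt{5}}$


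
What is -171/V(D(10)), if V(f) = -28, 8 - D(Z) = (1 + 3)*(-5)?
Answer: 171/28 ≈ 6.1071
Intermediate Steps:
D(Z) = 28 (D(Z) = 8 - (1 + 3)*(-5) = 8 - 4*(-5) = 8 - 1*(-20) = 8 + 20 = 28)
-171/V(D(10)) = -171/(-28) = -171*(-1/28) = 171/28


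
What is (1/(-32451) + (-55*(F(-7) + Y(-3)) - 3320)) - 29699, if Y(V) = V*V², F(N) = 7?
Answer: -1035803470/32451 ≈ -31919.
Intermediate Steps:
Y(V) = V³
(1/(-32451) + (-55*(F(-7) + Y(-3)) - 3320)) - 29699 = (1/(-32451) + (-55*(7 + (-3)³) - 3320)) - 29699 = (-1/32451 + (-55*(7 - 27) - 3320)) - 29699 = (-1/32451 + (-55*(-20) - 3320)) - 29699 = (-1/32451 + (1100 - 3320)) - 29699 = (-1/32451 - 2220) - 29699 = -72041221/32451 - 29699 = -1035803470/32451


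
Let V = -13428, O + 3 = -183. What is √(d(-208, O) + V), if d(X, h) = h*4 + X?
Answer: 2*I*√3595 ≈ 119.92*I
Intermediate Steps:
O = -186 (O = -3 - 183 = -186)
d(X, h) = X + 4*h (d(X, h) = 4*h + X = X + 4*h)
√(d(-208, O) + V) = √((-208 + 4*(-186)) - 13428) = √((-208 - 744) - 13428) = √(-952 - 13428) = √(-14380) = 2*I*√3595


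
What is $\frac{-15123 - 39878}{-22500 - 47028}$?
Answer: $\frac{55001}{69528} \approx 0.79106$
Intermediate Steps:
$\frac{-15123 - 39878}{-22500 - 47028} = - \frac{55001}{-69528} = \left(-55001\right) \left(- \frac{1}{69528}\right) = \frac{55001}{69528}$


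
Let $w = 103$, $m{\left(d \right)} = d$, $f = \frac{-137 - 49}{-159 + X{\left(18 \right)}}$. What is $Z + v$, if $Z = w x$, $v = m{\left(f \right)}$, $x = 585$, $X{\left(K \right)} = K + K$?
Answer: $\frac{2470517}{41} \approx 60257.0$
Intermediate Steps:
$X{\left(K \right)} = 2 K$
$f = \frac{62}{41}$ ($f = \frac{-137 - 49}{-159 + 2 \cdot 18} = - \frac{186}{-159 + 36} = - \frac{186}{-123} = \left(-186\right) \left(- \frac{1}{123}\right) = \frac{62}{41} \approx 1.5122$)
$v = \frac{62}{41} \approx 1.5122$
$Z = 60255$ ($Z = 103 \cdot 585 = 60255$)
$Z + v = 60255 + \frac{62}{41} = \frac{2470517}{41}$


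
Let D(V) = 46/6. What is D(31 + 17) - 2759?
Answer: -8254/3 ≈ -2751.3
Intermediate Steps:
D(V) = 23/3 (D(V) = 46*(⅙) = 23/3)
D(31 + 17) - 2759 = 23/3 - 2759 = -8254/3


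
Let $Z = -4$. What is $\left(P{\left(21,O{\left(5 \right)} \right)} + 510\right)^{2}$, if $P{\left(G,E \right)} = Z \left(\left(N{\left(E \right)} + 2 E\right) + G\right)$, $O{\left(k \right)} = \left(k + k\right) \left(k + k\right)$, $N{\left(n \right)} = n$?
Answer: $599076$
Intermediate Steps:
$O{\left(k \right)} = 4 k^{2}$ ($O{\left(k \right)} = 2 k 2 k = 4 k^{2}$)
$P{\left(G,E \right)} = - 12 E - 4 G$ ($P{\left(G,E \right)} = - 4 \left(\left(E + 2 E\right) + G\right) = - 4 \left(3 E + G\right) = - 4 \left(G + 3 E\right) = - 12 E - 4 G$)
$\left(P{\left(21,O{\left(5 \right)} \right)} + 510\right)^{2} = \left(\left(- 12 \cdot 4 \cdot 5^{2} - 84\right) + 510\right)^{2} = \left(\left(- 12 \cdot 4 \cdot 25 - 84\right) + 510\right)^{2} = \left(\left(\left(-12\right) 100 - 84\right) + 510\right)^{2} = \left(\left(-1200 - 84\right) + 510\right)^{2} = \left(-1284 + 510\right)^{2} = \left(-774\right)^{2} = 599076$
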